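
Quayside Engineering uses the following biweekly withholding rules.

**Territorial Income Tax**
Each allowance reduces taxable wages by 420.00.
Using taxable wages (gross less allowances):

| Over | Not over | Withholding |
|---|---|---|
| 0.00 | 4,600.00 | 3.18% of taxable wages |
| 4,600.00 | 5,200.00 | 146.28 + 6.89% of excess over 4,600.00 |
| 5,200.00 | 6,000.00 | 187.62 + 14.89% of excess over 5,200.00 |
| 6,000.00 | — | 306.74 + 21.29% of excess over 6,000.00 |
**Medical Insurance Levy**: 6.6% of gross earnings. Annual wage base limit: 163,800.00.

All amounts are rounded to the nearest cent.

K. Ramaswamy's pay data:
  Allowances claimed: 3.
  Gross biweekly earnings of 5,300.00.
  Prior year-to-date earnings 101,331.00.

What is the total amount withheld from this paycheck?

478.27

Territorial Income Tax: taxable = 5,300.00 − 3×420.00 = 4,040.00
  3.18% × 4,040.00 = 128.47
Medical Insurance Levy: 6.6% × 5,300.00 = 349.80
Total: 128.47 + 349.80 = 478.27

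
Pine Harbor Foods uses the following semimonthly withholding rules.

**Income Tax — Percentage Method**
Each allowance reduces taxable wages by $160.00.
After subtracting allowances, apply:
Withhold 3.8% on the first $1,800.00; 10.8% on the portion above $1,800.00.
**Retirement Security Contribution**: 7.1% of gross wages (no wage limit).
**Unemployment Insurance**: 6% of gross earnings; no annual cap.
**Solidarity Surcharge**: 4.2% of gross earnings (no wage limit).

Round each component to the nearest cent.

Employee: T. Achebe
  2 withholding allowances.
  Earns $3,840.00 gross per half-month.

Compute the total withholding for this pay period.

$918.48

Income Tax: taxable = $3,840.00 − 2×$160.00 = $3,520.00
  $68.40 + 10.8% × ($3,520.00 − $1,800.00) = $68.40 + 10.8% × $1,720.00 = $254.16
Retirement Security Contribution: 7.1% × $3,840.00 = $272.64
Unemployment Insurance: 6% × $3,840.00 = $230.40
Solidarity Surcharge: 4.2% × $3,840.00 = $161.28
Total: $254.16 + $272.64 + $230.40 + $161.28 = $918.48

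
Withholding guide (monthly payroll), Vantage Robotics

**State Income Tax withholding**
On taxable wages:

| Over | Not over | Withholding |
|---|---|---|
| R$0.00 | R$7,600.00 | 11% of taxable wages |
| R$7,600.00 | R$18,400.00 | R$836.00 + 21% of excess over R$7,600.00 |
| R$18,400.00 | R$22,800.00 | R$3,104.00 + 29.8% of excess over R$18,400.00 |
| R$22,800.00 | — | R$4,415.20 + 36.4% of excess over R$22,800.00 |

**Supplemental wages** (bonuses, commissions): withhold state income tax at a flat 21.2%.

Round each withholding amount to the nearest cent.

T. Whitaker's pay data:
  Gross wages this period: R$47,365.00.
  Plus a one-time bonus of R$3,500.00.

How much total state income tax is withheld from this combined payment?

R$14,098.86

State Income Tax: taxable = R$47,365.00
  R$4,415.20 + 36.4% × (R$47,365.00 − R$22,800.00) = R$4,415.20 + 36.4% × R$24,565.00 = R$13,356.86
Supplemental (21.2% flat on bonus): 21.2% × R$3,500.00 = R$742.00
Total state income tax: R$13,356.86 + R$742.00 = R$14,098.86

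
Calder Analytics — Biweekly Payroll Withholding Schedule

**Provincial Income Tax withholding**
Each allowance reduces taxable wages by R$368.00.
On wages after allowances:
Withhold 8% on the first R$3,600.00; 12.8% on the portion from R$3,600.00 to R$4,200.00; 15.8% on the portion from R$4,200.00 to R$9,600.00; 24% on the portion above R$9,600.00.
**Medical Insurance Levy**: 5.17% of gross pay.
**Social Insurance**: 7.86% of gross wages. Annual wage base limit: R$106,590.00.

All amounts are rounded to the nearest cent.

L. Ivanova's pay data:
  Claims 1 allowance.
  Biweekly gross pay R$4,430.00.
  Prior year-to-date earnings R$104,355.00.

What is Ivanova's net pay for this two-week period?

R$3,678.16

Provincial Income Tax: taxable = R$4,430.00 − 1×R$368.00 = R$4,062.00
  R$288.00 + 12.8% × (R$4,062.00 − R$3,600.00) = R$288.00 + 12.8% × R$462.00 = R$347.14
Medical Insurance Levy: 5.17% × R$4,430.00 = R$229.03
Social Insurance: cap R$106,590.00 − YTD R$104,355.00 = R$2,235.00 subject; 7.86% × R$2,235.00 = R$175.67
Total withheld: R$347.14 + R$229.03 + R$175.67 = R$751.84
Net pay: R$4,430.00 − R$751.84 = R$3,678.16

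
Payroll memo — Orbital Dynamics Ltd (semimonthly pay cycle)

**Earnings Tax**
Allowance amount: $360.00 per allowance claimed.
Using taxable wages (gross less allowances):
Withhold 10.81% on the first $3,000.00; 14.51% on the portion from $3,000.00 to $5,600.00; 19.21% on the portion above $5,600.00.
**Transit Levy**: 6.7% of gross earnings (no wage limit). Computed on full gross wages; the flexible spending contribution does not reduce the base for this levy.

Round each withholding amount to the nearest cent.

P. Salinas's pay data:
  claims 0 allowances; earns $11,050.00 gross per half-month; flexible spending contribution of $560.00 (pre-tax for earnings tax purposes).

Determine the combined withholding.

$2,381.28

Earnings Tax: taxable = $11,050.00 − $560.00 = $10,490.00
  $701.56 + 19.21% × ($10,490.00 − $5,600.00) = $701.56 + 19.21% × $4,890.00 = $1,640.93
Transit Levy: 6.7% × $11,050.00 = $740.35
Total: $1,640.93 + $740.35 = $2,381.28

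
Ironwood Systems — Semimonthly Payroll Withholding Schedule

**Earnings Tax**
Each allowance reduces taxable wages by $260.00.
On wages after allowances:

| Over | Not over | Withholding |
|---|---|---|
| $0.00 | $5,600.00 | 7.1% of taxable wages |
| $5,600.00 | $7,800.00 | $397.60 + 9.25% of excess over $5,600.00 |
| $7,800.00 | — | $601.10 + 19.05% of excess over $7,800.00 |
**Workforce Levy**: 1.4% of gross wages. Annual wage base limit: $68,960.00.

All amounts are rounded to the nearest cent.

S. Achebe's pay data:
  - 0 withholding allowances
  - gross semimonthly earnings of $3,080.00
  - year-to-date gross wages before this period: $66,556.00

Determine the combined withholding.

Earnings Tax: taxable = $3,080.00
  7.1% × $3,080.00 = $218.68
Workforce Levy: cap $68,960.00 − YTD $66,556.00 = $2,404.00 subject; 1.4% × $2,404.00 = $33.66
Total: $218.68 + $33.66 = $252.34

$252.34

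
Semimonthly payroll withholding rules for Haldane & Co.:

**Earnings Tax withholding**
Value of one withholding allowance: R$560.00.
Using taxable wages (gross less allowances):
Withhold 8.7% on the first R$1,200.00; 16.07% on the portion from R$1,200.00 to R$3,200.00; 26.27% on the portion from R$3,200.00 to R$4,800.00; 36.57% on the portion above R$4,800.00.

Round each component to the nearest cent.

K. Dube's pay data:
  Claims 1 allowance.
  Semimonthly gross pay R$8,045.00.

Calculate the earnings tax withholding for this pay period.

Earnings Tax: taxable = R$8,045.00 − 1×R$560.00 = R$7,485.00
  R$846.12 + 36.57% × (R$7,485.00 − R$4,800.00) = R$846.12 + 36.57% × R$2,685.00 = R$1,828.02

R$1,828.02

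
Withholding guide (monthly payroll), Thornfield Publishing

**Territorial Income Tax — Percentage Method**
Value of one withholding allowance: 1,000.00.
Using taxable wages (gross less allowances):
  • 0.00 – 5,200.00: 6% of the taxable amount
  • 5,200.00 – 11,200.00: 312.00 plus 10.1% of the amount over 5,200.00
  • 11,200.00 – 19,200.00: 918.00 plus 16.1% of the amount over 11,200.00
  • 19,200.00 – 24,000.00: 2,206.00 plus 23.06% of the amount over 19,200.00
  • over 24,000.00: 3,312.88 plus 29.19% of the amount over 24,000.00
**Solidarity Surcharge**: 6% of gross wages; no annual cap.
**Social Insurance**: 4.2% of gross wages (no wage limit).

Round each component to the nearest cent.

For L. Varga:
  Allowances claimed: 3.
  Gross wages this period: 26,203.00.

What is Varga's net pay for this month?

Territorial Income Tax: taxable = 26,203.00 − 3×1,000.00 = 23,203.00
  2,206.00 + 23.06% × (23,203.00 − 19,200.00) = 2,206.00 + 23.06% × 4,003.00 = 3,129.09
Solidarity Surcharge: 6% × 26,203.00 = 1,572.18
Social Insurance: 4.2% × 26,203.00 = 1,100.53
Total withheld: 3,129.09 + 1,572.18 + 1,100.53 = 5,801.80
Net pay: 26,203.00 − 5,801.80 = 20,401.20

20,401.20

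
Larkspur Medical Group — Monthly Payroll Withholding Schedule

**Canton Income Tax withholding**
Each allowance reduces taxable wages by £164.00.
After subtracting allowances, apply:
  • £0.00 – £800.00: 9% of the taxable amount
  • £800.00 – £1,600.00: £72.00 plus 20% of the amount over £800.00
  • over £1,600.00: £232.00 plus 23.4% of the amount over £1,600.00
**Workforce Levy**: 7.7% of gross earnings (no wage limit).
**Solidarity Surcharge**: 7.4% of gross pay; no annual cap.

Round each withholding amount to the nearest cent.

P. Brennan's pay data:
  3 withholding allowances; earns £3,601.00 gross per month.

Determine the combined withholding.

£1,128.86

Canton Income Tax: taxable = £3,601.00 − 3×£164.00 = £3,109.00
  £232.00 + 23.4% × (£3,109.00 − £1,600.00) = £232.00 + 23.4% × £1,509.00 = £585.11
Workforce Levy: 7.7% × £3,601.00 = £277.28
Solidarity Surcharge: 7.4% × £3,601.00 = £266.47
Total: £585.11 + £277.28 + £266.47 = £1,128.86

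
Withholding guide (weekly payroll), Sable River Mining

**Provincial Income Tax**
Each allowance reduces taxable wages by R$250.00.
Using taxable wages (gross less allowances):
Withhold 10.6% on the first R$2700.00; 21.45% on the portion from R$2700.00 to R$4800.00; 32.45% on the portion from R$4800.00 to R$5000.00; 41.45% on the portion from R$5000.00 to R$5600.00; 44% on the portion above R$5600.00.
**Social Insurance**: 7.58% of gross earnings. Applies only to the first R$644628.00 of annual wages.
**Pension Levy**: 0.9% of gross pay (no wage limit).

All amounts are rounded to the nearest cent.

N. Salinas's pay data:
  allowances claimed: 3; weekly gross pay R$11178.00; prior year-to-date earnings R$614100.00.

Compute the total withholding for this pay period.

Provincial Income Tax: taxable = R$11178.00 − 3×R$250.00 = R$10428.00
  R$1050.25 + 44% × (R$10428.00 − R$5600.00) = R$1050.25 + 44% × R$4828.00 = R$3174.57
Social Insurance: 7.58% × R$11178.00 = R$847.29
Pension Levy: 0.9% × R$11178.00 = R$100.60
Total: R$3174.57 + R$847.29 + R$100.60 = R$4122.46

R$4122.46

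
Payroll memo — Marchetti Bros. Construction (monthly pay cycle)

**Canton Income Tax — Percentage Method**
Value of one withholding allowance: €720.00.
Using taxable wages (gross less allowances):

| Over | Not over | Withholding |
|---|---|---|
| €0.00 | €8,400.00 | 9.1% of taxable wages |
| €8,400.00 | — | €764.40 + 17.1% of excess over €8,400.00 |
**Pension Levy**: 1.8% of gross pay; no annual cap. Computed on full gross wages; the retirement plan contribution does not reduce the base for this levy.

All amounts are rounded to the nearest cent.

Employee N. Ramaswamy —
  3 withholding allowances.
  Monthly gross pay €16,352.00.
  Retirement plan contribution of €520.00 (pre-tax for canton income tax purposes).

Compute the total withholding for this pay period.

€1,960.25

Canton Income Tax: taxable = €16,352.00 − €520.00 − 3×€720.00 = €13,672.00
  €764.40 + 17.1% × (€13,672.00 − €8,400.00) = €764.40 + 17.1% × €5,272.00 = €1,665.91
Pension Levy: 1.8% × €16,352.00 = €294.34
Total: €1,665.91 + €294.34 = €1,960.25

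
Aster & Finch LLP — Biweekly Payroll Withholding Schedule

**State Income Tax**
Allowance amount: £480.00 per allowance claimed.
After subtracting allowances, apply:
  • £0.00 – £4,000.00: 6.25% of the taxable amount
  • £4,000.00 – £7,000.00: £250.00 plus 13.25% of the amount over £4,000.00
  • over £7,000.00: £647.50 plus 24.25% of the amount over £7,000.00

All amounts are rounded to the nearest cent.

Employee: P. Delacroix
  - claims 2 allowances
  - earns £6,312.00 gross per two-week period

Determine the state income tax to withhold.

State Income Tax: taxable = £6,312.00 − 2×£480.00 = £5,352.00
  £250.00 + 13.25% × (£5,352.00 − £4,000.00) = £250.00 + 13.25% × £1,352.00 = £429.14

£429.14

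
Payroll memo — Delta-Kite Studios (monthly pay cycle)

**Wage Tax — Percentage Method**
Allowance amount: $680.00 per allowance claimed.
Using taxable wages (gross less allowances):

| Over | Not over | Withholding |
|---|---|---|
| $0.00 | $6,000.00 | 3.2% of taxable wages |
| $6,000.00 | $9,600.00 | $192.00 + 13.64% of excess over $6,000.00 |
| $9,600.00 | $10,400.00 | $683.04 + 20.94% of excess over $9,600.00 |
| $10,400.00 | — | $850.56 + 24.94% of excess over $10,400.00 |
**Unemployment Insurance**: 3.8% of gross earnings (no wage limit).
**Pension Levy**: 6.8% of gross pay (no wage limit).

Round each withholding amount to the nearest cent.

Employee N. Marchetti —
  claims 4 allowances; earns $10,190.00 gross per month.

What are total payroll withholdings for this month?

Wage Tax: taxable = $10,190.00 − 4×$680.00 = $7,470.00
  $192.00 + 13.64% × ($7,470.00 − $6,000.00) = $192.00 + 13.64% × $1,470.00 = $392.51
Unemployment Insurance: 3.8% × $10,190.00 = $387.22
Pension Levy: 6.8% × $10,190.00 = $692.92
Total: $392.51 + $387.22 + $692.92 = $1,472.65

$1,472.65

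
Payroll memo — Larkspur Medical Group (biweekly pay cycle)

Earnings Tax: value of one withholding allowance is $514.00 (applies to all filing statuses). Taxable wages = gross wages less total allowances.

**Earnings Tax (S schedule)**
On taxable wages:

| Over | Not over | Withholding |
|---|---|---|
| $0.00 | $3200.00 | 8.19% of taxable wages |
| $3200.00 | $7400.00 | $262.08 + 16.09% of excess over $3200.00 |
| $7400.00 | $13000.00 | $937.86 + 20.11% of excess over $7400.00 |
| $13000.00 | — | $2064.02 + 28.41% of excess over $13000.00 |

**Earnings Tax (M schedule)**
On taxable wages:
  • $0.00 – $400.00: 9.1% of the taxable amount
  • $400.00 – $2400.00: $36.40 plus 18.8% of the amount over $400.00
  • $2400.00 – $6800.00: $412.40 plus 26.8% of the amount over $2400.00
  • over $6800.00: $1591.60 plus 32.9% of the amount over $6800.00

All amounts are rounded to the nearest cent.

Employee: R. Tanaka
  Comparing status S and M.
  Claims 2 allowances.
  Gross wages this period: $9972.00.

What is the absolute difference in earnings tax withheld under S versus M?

$1048.62

Earnings Tax (S): taxable = $9972.00 − 2×$514.00 = $8944.00
  $937.86 + 20.11% × ($8944.00 − $7400.00) = $937.86 + 20.11% × $1544.00 = $1248.36
Earnings Tax (M): taxable = $9972.00 − 2×$514.00 = $8944.00
  $1591.60 + 32.9% × ($8944.00 − $6800.00) = $1591.60 + 32.9% × $2144.00 = $2296.98
Difference: |$1248.36 − $2296.98| = $1048.62 (higher under M)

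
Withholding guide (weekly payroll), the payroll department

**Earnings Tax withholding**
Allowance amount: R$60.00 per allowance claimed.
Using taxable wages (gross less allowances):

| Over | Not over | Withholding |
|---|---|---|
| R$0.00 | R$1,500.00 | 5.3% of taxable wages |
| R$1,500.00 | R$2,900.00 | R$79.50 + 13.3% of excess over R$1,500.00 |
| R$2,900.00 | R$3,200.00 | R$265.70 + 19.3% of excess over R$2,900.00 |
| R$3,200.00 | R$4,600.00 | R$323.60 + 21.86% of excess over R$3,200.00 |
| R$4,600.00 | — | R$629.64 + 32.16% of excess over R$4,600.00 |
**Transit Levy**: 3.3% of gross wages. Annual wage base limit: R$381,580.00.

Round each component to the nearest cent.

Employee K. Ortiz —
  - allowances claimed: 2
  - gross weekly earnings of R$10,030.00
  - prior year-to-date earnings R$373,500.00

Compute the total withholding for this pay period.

Earnings Tax: taxable = R$10,030.00 − 2×R$60.00 = R$9,910.00
  R$629.64 + 32.16% × (R$9,910.00 − R$4,600.00) = R$629.64 + 32.16% × R$5,310.00 = R$2,337.34
Transit Levy: cap R$381,580.00 − YTD R$373,500.00 = R$8,080.00 subject; 3.3% × R$8,080.00 = R$266.64
Total: R$2,337.34 + R$266.64 = R$2,603.98

R$2,603.98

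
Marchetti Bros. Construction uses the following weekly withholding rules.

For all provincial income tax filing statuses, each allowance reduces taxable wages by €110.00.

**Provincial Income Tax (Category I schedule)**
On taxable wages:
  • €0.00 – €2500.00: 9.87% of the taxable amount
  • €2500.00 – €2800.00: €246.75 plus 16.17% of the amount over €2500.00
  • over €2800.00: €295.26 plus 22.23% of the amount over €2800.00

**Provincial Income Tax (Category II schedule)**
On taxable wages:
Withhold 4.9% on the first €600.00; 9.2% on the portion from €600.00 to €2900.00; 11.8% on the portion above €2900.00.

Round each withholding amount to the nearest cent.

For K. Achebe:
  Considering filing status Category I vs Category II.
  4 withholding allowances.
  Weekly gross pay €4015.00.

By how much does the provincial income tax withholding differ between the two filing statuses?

Provincial Income Tax (Category I): taxable = €4015.00 − 4×€110.00 = €3575.00
  €295.26 + 22.23% × (€3575.00 − €2800.00) = €295.26 + 22.23% × €775.00 = €467.54
Provincial Income Tax (Category II): taxable = €4015.00 − 4×€110.00 = €3575.00
  €241.00 + 11.8% × (€3575.00 − €2900.00) = €241.00 + 11.8% × €675.00 = €320.65
Difference: |€467.54 − €320.65| = €146.89 (higher under Category I)

€146.89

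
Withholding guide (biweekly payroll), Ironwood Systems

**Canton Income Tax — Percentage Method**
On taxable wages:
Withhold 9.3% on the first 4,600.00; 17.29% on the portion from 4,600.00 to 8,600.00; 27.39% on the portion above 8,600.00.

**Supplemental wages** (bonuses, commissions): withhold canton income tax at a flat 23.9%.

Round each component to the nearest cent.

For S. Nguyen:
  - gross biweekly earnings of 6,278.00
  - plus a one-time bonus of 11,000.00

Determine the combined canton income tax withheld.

3,346.93

Canton Income Tax: taxable = 6,278.00
  427.80 + 17.29% × (6,278.00 − 4,600.00) = 427.80 + 17.29% × 1,678.00 = 717.93
Supplemental (23.9% flat on bonus): 23.9% × 11,000.00 = 2,629.00
Total canton income tax: 717.93 + 2,629.00 = 3,346.93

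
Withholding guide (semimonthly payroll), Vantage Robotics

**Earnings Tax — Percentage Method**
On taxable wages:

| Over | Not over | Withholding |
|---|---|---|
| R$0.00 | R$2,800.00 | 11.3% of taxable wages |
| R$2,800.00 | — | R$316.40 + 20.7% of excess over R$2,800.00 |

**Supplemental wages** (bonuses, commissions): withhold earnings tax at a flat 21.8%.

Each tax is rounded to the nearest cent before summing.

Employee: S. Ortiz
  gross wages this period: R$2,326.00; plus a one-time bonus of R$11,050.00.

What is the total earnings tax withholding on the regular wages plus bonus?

R$2,671.74

Earnings Tax: taxable = R$2,326.00
  11.3% × R$2,326.00 = R$262.84
Supplemental (21.8% flat on bonus): 21.8% × R$11,050.00 = R$2,408.90
Total earnings tax: R$262.84 + R$2,408.90 = R$2,671.74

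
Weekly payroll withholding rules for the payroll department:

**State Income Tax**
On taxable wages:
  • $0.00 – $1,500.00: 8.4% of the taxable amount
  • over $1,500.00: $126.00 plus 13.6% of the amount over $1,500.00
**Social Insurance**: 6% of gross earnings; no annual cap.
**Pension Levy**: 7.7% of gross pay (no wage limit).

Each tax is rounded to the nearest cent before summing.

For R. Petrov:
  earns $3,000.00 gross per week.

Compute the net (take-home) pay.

State Income Tax: taxable = $3,000.00
  $126.00 + 13.6% × ($3,000.00 − $1,500.00) = $126.00 + 13.6% × $1,500.00 = $330.00
Social Insurance: 6% × $3,000.00 = $180.00
Pension Levy: 7.7% × $3,000.00 = $231.00
Total withheld: $330.00 + $180.00 + $231.00 = $741.00
Net pay: $3,000.00 − $741.00 = $2,259.00

$2,259.00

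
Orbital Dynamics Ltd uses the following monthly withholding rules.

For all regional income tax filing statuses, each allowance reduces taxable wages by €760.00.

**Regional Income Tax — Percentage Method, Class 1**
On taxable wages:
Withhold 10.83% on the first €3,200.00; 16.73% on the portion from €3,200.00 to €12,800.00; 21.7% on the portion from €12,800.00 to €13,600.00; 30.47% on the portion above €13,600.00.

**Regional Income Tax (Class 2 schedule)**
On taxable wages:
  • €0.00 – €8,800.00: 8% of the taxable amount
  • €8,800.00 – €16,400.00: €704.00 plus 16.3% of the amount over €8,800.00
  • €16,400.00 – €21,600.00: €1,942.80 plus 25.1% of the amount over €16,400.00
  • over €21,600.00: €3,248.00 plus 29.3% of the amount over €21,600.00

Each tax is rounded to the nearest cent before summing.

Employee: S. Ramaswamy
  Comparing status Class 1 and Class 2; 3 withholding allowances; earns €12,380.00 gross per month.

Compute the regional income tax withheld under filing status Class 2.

€915.90

Regional Income Tax (Class 2): taxable = €12,380.00 − 3×€760.00 = €10,100.00
  €704.00 + 16.3% × (€10,100.00 − €8,800.00) = €704.00 + 16.3% × €1,300.00 = €915.90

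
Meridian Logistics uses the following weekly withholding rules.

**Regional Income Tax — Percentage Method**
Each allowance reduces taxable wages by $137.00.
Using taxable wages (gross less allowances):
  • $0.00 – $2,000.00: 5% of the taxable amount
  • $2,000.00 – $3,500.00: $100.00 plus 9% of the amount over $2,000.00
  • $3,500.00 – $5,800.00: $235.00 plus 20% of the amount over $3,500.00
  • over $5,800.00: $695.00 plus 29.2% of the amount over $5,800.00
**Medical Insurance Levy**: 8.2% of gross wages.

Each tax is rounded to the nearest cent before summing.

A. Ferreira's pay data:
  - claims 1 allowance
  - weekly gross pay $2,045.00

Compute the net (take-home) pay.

$1,781.91

Regional Income Tax: taxable = $2,045.00 − 1×$137.00 = $1,908.00
  5% × $1,908.00 = $95.40
Medical Insurance Levy: 8.2% × $2,045.00 = $167.69
Total withheld: $95.40 + $167.69 = $263.09
Net pay: $2,045.00 − $263.09 = $1,781.91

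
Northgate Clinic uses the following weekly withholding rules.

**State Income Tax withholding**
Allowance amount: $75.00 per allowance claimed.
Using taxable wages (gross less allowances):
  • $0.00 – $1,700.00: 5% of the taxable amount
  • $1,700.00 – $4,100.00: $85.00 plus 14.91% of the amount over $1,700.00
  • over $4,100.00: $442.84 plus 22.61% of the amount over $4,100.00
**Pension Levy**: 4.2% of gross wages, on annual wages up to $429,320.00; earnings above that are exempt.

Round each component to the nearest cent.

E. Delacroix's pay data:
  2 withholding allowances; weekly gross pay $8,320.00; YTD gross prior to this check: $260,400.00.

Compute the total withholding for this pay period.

State Income Tax: taxable = $8,320.00 − 2×$75.00 = $8,170.00
  $442.84 + 22.61% × ($8,170.00 − $4,100.00) = $442.84 + 22.61% × $4,070.00 = $1,363.07
Pension Levy: 4.2% × $8,320.00 = $349.44
Total: $1,363.07 + $349.44 = $1,712.51

$1,712.51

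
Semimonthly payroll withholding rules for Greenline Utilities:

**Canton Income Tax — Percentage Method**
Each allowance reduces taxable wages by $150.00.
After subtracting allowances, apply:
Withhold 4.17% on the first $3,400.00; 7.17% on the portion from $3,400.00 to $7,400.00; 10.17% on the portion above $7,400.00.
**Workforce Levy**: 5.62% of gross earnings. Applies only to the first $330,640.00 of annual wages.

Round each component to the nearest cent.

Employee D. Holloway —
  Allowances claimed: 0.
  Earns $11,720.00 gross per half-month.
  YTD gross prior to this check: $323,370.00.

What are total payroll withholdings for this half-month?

Canton Income Tax: taxable = $11,720.00
  $428.58 + 10.17% × ($11,720.00 − $7,400.00) = $428.58 + 10.17% × $4,320.00 = $867.92
Workforce Levy: cap $330,640.00 − YTD $323,370.00 = $7,270.00 subject; 5.62% × $7,270.00 = $408.57
Total: $867.92 + $408.57 = $1,276.49

$1,276.49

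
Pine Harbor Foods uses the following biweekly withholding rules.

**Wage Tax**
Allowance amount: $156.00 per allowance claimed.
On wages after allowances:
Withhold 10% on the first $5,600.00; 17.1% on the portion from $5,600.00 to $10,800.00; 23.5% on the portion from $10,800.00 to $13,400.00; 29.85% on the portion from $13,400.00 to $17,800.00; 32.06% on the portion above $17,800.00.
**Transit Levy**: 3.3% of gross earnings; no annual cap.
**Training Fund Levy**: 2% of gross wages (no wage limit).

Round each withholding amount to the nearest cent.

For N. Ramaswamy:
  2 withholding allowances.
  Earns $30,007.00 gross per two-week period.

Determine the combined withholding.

Wage Tax: taxable = $30,007.00 − 2×$156.00 = $29,695.00
  $3,373.60 + 32.06% × ($29,695.00 − $17,800.00) = $3,373.60 + 32.06% × $11,895.00 = $7,187.14
Transit Levy: 3.3% × $30,007.00 = $990.23
Training Fund Levy: 2% × $30,007.00 = $600.14
Total: $7,187.14 + $990.23 + $600.14 = $8,777.51

$8,777.51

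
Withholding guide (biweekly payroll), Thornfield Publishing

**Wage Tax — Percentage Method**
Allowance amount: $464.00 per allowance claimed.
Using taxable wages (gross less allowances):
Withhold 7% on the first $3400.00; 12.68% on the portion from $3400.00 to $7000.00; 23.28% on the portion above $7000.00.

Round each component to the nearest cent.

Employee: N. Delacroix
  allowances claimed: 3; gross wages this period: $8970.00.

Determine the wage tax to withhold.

Wage Tax: taxable = $8970.00 − 3×$464.00 = $7578.00
  $694.48 + 23.28% × ($7578.00 − $7000.00) = $694.48 + 23.28% × $578.00 = $829.04

$829.04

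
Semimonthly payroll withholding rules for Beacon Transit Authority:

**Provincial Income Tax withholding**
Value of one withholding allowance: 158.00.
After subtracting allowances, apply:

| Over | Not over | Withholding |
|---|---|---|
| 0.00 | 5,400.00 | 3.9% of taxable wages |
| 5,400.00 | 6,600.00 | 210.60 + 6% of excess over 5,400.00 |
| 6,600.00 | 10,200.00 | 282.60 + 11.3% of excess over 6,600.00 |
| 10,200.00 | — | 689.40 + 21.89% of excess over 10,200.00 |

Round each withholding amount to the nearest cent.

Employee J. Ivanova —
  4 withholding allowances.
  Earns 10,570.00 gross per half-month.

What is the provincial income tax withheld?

Provincial Income Tax: taxable = 10,570.00 − 4×158.00 = 9,938.00
  282.60 + 11.3% × (9,938.00 − 6,600.00) = 282.60 + 11.3% × 3,338.00 = 659.79

659.79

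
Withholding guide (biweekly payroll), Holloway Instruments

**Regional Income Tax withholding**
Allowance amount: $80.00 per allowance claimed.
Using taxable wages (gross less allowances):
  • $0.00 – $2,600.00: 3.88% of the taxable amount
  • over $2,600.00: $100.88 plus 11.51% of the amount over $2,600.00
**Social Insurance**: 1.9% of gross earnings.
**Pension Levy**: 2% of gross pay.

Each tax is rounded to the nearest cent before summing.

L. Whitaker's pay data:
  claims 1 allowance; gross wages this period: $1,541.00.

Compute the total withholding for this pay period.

Regional Income Tax: taxable = $1,541.00 − 1×$80.00 = $1,461.00
  3.88% × $1,461.00 = $56.69
Social Insurance: 1.9% × $1,541.00 = $29.28
Pension Levy: 2% × $1,541.00 = $30.82
Total: $56.69 + $29.28 + $30.82 = $116.79

$116.79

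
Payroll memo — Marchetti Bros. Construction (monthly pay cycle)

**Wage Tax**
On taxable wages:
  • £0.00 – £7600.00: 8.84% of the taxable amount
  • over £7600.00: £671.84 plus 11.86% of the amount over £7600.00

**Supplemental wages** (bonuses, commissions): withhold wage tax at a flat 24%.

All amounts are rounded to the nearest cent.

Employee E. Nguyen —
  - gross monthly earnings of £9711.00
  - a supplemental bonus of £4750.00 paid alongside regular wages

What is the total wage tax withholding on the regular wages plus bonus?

Wage Tax: taxable = £9711.00
  £671.84 + 11.86% × (£9711.00 − £7600.00) = £671.84 + 11.86% × £2111.00 = £922.20
Supplemental (24% flat on bonus): 24% × £4750.00 = £1140.00
Total wage tax: £922.20 + £1140.00 = £2062.20

£2062.20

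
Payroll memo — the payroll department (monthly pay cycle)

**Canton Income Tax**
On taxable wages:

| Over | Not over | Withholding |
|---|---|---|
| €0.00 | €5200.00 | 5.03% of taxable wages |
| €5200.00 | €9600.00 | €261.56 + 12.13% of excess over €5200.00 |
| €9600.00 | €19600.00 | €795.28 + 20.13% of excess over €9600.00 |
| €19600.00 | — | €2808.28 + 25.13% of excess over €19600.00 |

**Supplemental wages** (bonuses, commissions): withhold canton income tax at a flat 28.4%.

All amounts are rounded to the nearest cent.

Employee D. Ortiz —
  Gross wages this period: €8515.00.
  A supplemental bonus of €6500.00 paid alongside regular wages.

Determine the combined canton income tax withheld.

Canton Income Tax: taxable = €8515.00
  €261.56 + 12.13% × (€8515.00 − €5200.00) = €261.56 + 12.13% × €3315.00 = €663.67
Supplemental (28.4% flat on bonus): 28.4% × €6500.00 = €1846.00
Total canton income tax: €663.67 + €1846.00 = €2509.67

€2509.67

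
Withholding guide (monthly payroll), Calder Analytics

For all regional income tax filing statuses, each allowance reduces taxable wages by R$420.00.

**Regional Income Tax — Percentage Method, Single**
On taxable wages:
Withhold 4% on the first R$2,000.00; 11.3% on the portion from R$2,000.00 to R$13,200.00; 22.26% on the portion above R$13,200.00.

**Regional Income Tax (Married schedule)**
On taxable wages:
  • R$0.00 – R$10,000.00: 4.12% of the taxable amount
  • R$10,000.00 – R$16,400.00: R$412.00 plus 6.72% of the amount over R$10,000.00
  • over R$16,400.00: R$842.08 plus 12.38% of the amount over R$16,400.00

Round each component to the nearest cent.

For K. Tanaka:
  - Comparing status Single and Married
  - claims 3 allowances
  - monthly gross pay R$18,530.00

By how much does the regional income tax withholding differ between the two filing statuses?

Regional Income Tax (Single): taxable = R$18,530.00 − 3×R$420.00 = R$17,270.00
  R$1,345.60 + 22.26% × (R$17,270.00 − R$13,200.00) = R$1,345.60 + 22.26% × R$4,070.00 = R$2,251.58
Regional Income Tax (Married): taxable = R$18,530.00 − 3×R$420.00 = R$17,270.00
  R$842.08 + 12.38% × (R$17,270.00 − R$16,400.00) = R$842.08 + 12.38% × R$870.00 = R$949.79
Difference: |R$2,251.58 − R$949.79| = R$1,301.79 (higher under Single)

R$1,301.79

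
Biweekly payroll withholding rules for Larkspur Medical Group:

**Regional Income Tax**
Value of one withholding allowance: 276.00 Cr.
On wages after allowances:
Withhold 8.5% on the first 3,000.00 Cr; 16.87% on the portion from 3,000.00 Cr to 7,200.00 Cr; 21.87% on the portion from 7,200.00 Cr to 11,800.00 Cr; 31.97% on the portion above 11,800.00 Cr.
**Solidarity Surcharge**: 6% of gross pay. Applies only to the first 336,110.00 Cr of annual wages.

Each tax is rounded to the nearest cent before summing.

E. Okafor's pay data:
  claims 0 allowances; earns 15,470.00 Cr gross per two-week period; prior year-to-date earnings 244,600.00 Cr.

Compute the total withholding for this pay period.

Regional Income Tax: taxable = 15,470.00 Cr
  1,969.56 Cr + 31.97% × (15,470.00 Cr − 11,800.00 Cr) = 1,969.56 Cr + 31.97% × 3,670.00 Cr = 3,142.86 Cr
Solidarity Surcharge: 6% × 15,470.00 Cr = 928.20 Cr
Total: 3,142.86 Cr + 928.20 Cr = 4,071.06 Cr

4,071.06 Cr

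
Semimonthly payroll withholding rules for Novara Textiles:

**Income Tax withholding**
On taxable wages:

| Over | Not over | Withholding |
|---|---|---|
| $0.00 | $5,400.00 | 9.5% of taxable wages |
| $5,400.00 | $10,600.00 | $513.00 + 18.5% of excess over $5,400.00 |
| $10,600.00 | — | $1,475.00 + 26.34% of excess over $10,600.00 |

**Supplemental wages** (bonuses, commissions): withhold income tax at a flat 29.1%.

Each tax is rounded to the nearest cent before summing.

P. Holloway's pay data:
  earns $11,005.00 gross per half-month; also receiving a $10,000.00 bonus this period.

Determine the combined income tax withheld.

Income Tax: taxable = $11,005.00
  $1,475.00 + 26.34% × ($11,005.00 − $10,600.00) = $1,475.00 + 26.34% × $405.00 = $1,581.68
Supplemental (29.1% flat on bonus): 29.1% × $10,000.00 = $2,910.00
Total income tax: $1,581.68 + $2,910.00 = $4,491.68

$4,491.68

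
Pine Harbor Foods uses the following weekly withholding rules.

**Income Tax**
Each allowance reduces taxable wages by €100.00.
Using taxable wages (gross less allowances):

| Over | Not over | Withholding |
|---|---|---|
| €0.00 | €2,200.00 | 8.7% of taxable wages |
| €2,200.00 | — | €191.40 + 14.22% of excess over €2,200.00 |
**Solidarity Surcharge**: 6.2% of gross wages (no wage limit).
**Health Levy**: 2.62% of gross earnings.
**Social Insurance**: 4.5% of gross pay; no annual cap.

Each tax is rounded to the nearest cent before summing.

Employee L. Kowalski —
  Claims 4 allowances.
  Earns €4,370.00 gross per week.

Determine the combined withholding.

€1,025.17

Income Tax: taxable = €4,370.00 − 4×€100.00 = €3,970.00
  €191.40 + 14.22% × (€3,970.00 − €2,200.00) = €191.40 + 14.22% × €1,770.00 = €443.09
Solidarity Surcharge: 6.2% × €4,370.00 = €270.94
Health Levy: 2.62% × €4,370.00 = €114.49
Social Insurance: 4.5% × €4,370.00 = €196.65
Total: €443.09 + €270.94 + €114.49 + €196.65 = €1,025.17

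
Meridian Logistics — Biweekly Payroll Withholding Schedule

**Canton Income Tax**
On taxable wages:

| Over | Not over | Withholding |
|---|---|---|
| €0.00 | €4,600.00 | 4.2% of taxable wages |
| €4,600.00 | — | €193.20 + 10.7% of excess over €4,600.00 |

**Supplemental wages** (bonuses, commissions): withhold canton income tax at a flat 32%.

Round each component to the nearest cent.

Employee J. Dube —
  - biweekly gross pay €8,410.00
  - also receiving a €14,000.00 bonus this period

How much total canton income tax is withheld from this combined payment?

Canton Income Tax: taxable = €8,410.00
  €193.20 + 10.7% × (€8,410.00 − €4,600.00) = €193.20 + 10.7% × €3,810.00 = €600.87
Supplemental (32% flat on bonus): 32% × €14,000.00 = €4,480.00
Total canton income tax: €600.87 + €4,480.00 = €5,080.87

€5,080.87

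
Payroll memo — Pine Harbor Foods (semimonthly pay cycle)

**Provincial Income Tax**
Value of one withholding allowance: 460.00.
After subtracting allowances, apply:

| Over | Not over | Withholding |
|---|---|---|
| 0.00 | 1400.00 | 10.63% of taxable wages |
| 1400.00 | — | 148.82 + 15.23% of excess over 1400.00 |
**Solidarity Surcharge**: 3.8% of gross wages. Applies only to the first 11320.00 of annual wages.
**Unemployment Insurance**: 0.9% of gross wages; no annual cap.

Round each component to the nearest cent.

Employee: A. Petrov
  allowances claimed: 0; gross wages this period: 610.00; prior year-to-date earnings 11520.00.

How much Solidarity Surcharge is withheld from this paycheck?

0.00

Solidarity Surcharge: YTD 11520.00 ≥ cap 11320.00 → 0.00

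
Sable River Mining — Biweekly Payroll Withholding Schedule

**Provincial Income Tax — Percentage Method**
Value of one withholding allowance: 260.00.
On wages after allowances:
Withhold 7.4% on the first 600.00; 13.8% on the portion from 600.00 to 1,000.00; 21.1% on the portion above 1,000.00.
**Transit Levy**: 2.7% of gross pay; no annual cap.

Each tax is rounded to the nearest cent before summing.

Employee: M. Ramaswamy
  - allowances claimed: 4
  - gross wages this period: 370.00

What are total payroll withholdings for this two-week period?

9.99

Provincial Income Tax: taxable = 370.00 − 4×260.00 = -670.00
  Taxable ≤ 0 → 0.00
Transit Levy: 2.7% × 370.00 = 9.99
Total: 0.00 + 9.99 = 9.99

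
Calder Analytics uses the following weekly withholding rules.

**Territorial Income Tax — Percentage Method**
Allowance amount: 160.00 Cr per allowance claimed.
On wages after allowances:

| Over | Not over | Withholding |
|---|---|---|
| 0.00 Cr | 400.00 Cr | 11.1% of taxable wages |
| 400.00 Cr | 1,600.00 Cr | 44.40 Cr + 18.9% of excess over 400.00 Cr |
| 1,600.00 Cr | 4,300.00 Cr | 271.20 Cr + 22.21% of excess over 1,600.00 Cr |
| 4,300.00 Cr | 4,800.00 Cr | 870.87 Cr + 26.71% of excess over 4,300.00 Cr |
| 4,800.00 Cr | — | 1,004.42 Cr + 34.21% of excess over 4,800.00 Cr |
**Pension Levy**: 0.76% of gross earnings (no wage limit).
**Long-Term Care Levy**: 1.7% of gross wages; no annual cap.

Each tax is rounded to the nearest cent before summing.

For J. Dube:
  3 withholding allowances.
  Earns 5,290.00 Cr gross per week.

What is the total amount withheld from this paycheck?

Territorial Income Tax: taxable = 5,290.00 Cr − 3×160.00 Cr = 4,810.00 Cr
  1,004.42 Cr + 34.21% × (4,810.00 Cr − 4,800.00 Cr) = 1,004.42 Cr + 34.21% × 10.00 Cr = 1,007.84 Cr
Pension Levy: 0.76% × 5,290.00 Cr = 40.20 Cr
Long-Term Care Levy: 1.7% × 5,290.00 Cr = 89.93 Cr
Total: 1,007.84 Cr + 40.20 Cr + 89.93 Cr = 1,137.97 Cr

1,137.97 Cr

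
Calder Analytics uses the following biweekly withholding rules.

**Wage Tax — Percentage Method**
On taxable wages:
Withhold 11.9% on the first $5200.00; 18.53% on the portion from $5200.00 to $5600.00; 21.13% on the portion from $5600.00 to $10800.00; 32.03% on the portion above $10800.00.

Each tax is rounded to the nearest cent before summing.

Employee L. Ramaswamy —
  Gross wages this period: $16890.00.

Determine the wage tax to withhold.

Wage Tax: taxable = $16890.00
  $1791.68 + 32.03% × ($16890.00 − $10800.00) = $1791.68 + 32.03% × $6090.00 = $3742.31

$3742.31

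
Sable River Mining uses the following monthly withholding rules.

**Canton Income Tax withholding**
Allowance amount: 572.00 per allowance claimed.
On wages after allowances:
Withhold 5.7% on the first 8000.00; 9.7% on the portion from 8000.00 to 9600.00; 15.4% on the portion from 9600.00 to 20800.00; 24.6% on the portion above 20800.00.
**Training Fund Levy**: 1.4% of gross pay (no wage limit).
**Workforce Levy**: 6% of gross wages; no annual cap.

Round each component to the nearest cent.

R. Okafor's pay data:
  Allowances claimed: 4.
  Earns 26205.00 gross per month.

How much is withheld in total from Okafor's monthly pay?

5041.95

Canton Income Tax: taxable = 26205.00 − 4×572.00 = 23917.00
  2336.00 + 24.6% × (23917.00 − 20800.00) = 2336.00 + 24.6% × 3117.00 = 3102.78
Training Fund Levy: 1.4% × 26205.00 = 366.87
Workforce Levy: 6% × 26205.00 = 1572.30
Total: 3102.78 + 366.87 + 1572.30 = 5041.95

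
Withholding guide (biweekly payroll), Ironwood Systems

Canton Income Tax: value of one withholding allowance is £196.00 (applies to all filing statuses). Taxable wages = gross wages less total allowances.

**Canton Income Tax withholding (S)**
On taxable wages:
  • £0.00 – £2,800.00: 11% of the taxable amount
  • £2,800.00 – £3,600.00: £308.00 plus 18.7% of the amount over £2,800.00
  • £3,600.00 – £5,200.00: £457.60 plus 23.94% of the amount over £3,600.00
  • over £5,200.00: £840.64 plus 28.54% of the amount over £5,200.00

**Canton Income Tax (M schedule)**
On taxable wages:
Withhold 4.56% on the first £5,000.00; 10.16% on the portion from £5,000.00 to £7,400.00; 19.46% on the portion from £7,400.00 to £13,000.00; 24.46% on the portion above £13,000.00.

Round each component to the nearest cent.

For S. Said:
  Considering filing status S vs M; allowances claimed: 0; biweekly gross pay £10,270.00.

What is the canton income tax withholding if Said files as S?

Canton Income Tax (S): taxable = £10,270.00
  £840.64 + 28.54% × (£10,270.00 − £5,200.00) = £840.64 + 28.54% × £5,070.00 = £2,287.62

£2,287.62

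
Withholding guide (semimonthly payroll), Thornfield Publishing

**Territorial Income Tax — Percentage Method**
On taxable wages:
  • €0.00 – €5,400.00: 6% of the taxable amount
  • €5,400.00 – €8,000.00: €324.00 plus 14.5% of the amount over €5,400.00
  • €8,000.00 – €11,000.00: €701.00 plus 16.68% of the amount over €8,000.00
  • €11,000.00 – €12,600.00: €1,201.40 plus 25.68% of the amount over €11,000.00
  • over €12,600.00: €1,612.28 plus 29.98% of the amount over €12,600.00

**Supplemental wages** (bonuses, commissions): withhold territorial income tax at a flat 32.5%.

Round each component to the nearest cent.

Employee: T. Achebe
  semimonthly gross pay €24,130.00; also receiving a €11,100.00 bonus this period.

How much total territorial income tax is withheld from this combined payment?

Territorial Income Tax: taxable = €24,130.00
  €1,612.28 + 29.98% × (€24,130.00 − €12,600.00) = €1,612.28 + 29.98% × €11,530.00 = €5,068.97
Supplemental (32.5% flat on bonus): 32.5% × €11,100.00 = €3,607.50
Total territorial income tax: €5,068.97 + €3,607.50 = €8,676.47

€8,676.47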